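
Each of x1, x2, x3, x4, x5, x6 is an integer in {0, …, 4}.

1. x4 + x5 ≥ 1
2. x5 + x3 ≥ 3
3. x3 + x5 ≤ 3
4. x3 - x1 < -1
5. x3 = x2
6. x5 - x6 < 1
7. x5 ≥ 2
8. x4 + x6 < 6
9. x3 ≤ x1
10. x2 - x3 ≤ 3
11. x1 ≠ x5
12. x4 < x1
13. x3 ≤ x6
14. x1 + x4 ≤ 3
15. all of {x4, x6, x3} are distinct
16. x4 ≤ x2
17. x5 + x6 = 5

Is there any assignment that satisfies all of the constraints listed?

Satisfiable

Try x1 = 3, x2 = 1, x3 = 1, x4 = 0, x5 = 2, x6 = 3.
Check constraint 1: x4 + x5 = 2; constraint 2: x5 + x3 = 3; constraint 3: x3 + x5 = 3. The remaining constraints are straightforward to verify.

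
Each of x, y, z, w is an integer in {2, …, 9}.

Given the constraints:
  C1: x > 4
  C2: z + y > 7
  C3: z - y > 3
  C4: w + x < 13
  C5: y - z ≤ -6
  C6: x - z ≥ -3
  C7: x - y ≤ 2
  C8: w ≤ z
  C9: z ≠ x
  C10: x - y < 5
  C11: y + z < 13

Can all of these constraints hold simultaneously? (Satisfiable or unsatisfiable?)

Unsatisfiable

Constraints 5, 6, and 7 give y − x ≥ -2, x − z ≥ -3, z − y ≥ 6.
Adding all 3 inequalities: the left sides telescope to 0, and the right sides sum to (-2) + (-3) + 6 = 1. So 0 ≥ 1, which is false.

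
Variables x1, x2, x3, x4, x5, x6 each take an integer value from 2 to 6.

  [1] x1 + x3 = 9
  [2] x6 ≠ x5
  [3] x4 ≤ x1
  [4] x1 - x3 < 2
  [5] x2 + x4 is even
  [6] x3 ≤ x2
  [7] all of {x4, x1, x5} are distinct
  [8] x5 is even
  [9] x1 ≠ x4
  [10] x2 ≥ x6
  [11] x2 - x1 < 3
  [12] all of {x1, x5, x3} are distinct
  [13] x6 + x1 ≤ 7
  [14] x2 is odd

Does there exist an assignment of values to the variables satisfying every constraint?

Try x1 = 4, x2 = 5, x3 = 5, x4 = 3, x5 = 6, x6 = 2.
Check constraint 1: x1 + x3 = 9; constraint 4: x1 - x3 = -1. The remaining constraints are straightforward to verify.

Satisfiable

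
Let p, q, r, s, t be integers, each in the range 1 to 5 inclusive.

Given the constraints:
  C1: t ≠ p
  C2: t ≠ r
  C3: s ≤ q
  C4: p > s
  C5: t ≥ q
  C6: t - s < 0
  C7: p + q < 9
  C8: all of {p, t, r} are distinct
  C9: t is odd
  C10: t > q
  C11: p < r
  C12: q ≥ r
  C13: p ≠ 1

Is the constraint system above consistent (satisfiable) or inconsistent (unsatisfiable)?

Unsatisfiable

Constraints 4, 6, 10, 11, and 12 give p < r, r ≤ q, q < t, t < s, s < p. Chaining: p < r ≤ q < t < s < p, which forces p < p — impossible.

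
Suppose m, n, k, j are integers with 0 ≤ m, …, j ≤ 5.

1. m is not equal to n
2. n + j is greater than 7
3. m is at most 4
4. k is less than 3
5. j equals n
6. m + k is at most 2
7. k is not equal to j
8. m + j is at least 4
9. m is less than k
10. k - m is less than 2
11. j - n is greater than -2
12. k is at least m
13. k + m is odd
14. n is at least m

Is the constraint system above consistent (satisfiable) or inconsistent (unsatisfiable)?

The assignment m = 0, n = 4, k = 1, j = 4 works:
  constraint 2 holds since n + j = 8.
  constraint 6 holds since m + k = 1.
  constraint 8 holds since m + j = 4.
The rest check out directly.

Satisfiable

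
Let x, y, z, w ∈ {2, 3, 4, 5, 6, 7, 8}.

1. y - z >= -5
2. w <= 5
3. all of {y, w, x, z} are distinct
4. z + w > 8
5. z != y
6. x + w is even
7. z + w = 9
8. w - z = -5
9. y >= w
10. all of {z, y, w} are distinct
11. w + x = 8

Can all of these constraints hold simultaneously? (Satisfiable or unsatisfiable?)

One satisfying assignment is x = 6, y = 5, z = 7, w = 2.
For the less obvious constraints — constraint 1: y - z = -2; constraint 4: z + w = 9; constraint 7: z + w = 9 — and the others hold by inspection.

Satisfiable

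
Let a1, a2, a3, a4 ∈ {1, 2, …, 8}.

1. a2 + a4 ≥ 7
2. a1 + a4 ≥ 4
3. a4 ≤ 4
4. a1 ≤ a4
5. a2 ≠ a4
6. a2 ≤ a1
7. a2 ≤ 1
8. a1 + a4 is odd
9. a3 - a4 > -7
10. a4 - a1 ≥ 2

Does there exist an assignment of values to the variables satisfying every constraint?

From constraint 7: a2 ≤ 1. From constraint 3: a4 ≤ 4. Hence a2 + a4 ≤ 5. But constraint 1 requires a2 + a4 ≥ 7, and 7 > 5. Contradiction.

Unsatisfiable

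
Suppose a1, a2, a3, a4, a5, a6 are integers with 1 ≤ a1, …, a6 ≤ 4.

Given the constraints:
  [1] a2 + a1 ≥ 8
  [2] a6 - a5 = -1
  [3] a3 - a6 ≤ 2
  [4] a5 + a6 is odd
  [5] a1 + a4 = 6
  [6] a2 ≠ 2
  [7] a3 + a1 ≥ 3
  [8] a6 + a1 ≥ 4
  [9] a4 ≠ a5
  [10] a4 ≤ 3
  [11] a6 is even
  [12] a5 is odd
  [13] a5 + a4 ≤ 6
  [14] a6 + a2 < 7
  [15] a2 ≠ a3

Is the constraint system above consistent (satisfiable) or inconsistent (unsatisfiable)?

Satisfiable

Try a1 = 4, a2 = 4, a3 = 1, a4 = 2, a5 = 3, a6 = 2.
Check constraint 1: a2 + a1 = 8; constraint 2: a6 - a5 = -1; constraint 3: a3 - a6 = -1. The remaining constraints are straightforward to verify.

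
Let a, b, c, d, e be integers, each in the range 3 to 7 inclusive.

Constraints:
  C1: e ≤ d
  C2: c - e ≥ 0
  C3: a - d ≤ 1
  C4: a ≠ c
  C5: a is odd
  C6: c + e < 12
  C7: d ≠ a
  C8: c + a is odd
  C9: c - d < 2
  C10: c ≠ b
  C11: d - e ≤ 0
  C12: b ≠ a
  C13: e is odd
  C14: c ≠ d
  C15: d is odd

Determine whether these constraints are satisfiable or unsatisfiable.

The assignment a = 3, b = 7, c = 6, d = 5, e = 5 works:
  constraint 2 holds since c - e = 1.
  constraint 3 holds since a - d = -2.
  constraint 6 holds since c + e = 11.
The rest check out directly.

Satisfiable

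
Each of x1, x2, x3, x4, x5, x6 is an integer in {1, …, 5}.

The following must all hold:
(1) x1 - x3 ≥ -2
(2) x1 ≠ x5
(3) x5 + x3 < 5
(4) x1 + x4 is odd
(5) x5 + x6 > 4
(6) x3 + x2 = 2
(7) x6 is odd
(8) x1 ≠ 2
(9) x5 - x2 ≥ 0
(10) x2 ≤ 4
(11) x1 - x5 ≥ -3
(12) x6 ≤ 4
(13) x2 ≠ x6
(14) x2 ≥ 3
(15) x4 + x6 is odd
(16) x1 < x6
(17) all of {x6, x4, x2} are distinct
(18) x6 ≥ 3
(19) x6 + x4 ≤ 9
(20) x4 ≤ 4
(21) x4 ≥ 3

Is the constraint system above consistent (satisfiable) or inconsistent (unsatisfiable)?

Constraints 10, 12, 14, 18, 20, and 21 confine each of x6, x4, x2 to the 2 values {3, 4}.
Constraint 17 requires all 3 of them to be distinct, but only 2 values are available — impossible by the pigeonhole principle.

Unsatisfiable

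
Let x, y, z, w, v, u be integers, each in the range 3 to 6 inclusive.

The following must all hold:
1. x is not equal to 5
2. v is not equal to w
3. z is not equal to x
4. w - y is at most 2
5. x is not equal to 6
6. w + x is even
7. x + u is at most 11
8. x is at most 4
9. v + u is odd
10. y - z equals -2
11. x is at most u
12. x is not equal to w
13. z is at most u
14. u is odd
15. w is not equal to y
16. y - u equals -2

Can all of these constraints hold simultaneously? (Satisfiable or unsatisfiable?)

One satisfying assignment is x = 3, y = 3, z = 5, w = 5, v = 6, u = 5.
For the less obvious constraints — constraint 4: w - y = 2; constraint 7: x + u = 8; constraint 10: y - z = -2 — and the others hold by inspection.

Satisfiable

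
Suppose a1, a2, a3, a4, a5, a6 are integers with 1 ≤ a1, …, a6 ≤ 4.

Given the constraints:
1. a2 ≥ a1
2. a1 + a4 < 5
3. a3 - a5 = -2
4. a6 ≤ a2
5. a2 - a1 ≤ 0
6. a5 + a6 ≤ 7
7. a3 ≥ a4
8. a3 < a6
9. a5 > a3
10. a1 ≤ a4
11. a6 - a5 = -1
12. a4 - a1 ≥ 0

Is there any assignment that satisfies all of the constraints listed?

Constraints 4, 5, 7, 8, and 12 give a6 ≤ a2, a2 ≤ a1, a1 ≤ a4, a4 ≤ a3, a3 < a6. Chaining: a6 ≤ a2 ≤ a1 ≤ a4 ≤ a3 < a6, which forces a6 < a6 — impossible.

Unsatisfiable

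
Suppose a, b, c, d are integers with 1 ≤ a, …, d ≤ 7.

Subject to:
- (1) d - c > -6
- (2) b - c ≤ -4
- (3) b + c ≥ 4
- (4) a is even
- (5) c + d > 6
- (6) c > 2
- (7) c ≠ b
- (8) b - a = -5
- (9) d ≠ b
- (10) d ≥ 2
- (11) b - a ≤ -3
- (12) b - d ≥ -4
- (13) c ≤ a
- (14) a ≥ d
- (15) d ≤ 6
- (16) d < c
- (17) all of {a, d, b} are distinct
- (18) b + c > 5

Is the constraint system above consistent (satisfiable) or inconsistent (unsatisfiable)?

The assignment a = 6, b = 1, c = 6, d = 2 works:
  constraint 1 holds since d - c = -4.
  constraint 2 holds since b - c = -5.
  constraint 3 holds since b + c = 7.
The rest check out directly.

Satisfiable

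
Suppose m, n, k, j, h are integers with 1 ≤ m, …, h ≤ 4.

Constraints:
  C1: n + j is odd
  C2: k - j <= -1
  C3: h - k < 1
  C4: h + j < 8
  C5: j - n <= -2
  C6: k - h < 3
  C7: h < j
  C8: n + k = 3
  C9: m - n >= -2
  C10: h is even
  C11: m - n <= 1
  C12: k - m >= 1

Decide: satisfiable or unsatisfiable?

Unsatisfiable

Constraints 2, 5, 9, and 12 give m − n ≥ -2, n − j ≥ 2, j − k ≥ 1, k − m ≥ 1.
Adding all 4 inequalities: the left sides telescope to 0, and the right sides sum to (-2) + 2 + 1 + 1 = 2. So 0 ≥ 2, which is false.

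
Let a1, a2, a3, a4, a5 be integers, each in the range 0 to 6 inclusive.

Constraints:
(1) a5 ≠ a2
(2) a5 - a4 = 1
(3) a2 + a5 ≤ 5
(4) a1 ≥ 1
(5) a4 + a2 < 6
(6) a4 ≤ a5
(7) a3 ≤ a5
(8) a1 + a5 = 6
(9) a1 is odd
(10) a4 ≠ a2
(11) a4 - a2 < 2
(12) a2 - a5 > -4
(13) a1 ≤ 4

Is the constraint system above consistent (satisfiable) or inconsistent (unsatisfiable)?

Satisfiable

One satisfying assignment is a1 = 3, a2 = 1, a3 = 2, a4 = 2, a5 = 3.
For the less obvious constraints — constraint 2: a5 - a4 = 1; constraint 3: a2 + a5 = 4 — and the others hold by inspection.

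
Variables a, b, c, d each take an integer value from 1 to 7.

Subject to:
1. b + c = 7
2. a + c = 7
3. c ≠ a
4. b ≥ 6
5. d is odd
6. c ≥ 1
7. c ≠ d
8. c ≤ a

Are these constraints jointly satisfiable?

Setting (a, b, c, d) = (6, 6, 1, 5) satisfies everything: constraint 1: b + c = 7; constraint 2: a + c = 7; constraint 5: d = 5 is odd, and the others follow.

Satisfiable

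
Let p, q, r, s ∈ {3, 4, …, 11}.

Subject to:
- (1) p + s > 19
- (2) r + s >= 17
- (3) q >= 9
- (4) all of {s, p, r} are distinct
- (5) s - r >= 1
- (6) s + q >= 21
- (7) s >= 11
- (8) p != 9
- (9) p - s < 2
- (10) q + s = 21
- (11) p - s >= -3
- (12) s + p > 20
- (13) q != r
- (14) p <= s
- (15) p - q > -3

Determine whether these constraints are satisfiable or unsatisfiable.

The assignment p = 10, q = 10, r = 8, s = 11 works:
  constraint 1 holds since p + s = 21.
  constraint 2 holds since r + s = 19.
  constraint 5 holds since s - r = 3.
The rest check out directly.

Satisfiable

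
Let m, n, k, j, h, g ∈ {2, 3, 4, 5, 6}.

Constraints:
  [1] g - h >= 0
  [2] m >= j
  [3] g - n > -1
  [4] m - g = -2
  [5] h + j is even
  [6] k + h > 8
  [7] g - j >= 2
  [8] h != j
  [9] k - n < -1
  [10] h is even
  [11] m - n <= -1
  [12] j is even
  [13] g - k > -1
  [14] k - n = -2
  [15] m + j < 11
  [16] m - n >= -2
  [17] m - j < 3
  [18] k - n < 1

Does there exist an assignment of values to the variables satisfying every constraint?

Satisfiable

Take m = 4, n = 6, k = 4, j = 4, h = 6, g = 6. Then constraint 1: g - h = 0; constraint 3: g - n = 0; constraint 4: m - g = -2, and every other listed constraint is also met.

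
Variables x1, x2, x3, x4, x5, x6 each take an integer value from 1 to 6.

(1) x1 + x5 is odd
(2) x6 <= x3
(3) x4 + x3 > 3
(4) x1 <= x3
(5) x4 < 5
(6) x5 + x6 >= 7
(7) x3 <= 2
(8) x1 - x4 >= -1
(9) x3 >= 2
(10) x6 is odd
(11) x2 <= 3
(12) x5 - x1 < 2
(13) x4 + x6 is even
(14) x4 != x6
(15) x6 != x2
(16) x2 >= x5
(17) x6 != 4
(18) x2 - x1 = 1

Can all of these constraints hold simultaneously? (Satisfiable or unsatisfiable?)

From constraints 11 and 16: x5 ≤ x2 ≤ 3. From constraints 2 and 7: x6 ≤ x3 ≤ 2. Hence x5 + x6 ≤ 5. But constraint 6 requires x5 + x6 ≥ 7, and 7 > 5. Contradiction.

Unsatisfiable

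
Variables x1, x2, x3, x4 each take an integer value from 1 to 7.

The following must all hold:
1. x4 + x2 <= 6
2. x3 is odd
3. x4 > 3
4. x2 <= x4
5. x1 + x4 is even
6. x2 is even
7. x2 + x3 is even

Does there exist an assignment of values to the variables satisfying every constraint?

Unsatisfiable

Constraint 6 makes x2 even and constraint 2 makes x3 odd, so x2 + x3 must be odd. Constraint 7 says x2 + x3 is even — contradiction.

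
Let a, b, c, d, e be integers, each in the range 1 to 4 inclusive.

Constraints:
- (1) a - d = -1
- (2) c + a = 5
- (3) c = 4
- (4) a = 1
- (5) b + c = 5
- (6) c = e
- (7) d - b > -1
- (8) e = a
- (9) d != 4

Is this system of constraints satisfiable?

Constraint 3 fixes c = 4 and constraint 4 fixes a = 1. Constraints 6 and 8 give c = e = a, so c = a. But 4 ≠ 1 — contradiction.

Unsatisfiable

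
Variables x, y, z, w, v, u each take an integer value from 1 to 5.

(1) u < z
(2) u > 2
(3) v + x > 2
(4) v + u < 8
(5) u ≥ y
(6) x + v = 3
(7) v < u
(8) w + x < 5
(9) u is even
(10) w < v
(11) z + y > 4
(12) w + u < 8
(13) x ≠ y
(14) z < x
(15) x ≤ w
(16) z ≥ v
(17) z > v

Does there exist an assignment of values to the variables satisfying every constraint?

Constraints 1, 7, 10, 14, and 15 give v < u, u < z, z < x, x ≤ w, w < v. Chaining: v < u < z < x ≤ w < v, which forces v < v — impossible.

Unsatisfiable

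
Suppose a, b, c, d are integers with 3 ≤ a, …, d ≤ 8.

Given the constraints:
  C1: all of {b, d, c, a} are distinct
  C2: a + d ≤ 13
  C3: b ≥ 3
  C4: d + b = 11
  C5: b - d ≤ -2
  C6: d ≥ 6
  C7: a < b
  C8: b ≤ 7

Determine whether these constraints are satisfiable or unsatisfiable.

Take a = 3, b = 4, c = 8, d = 7. Then constraint 2: a + d = 10; constraint 4: d + b = 11; constraint 5: b - d = -3, and every other listed constraint is also met.

Satisfiable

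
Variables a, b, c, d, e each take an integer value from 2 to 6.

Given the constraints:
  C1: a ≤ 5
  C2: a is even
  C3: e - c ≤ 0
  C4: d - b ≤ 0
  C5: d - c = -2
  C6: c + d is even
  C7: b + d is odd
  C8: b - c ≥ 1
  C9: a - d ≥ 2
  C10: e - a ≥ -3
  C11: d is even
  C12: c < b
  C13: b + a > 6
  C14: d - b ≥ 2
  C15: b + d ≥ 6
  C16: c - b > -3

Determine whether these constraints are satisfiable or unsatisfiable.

Unsatisfiable

Constraints 3, 8, 9, 10, and 14 give c − e ≥ 0, e − a ≥ -3, a − d ≥ 2, d − b ≥ 2, b − c ≥ 1.
Adding all 5 inequalities: the left sides telescope to 0, and the right sides sum to 0 + (-3) + 2 + 2 + 1 = 2. So 0 ≥ 2, which is false.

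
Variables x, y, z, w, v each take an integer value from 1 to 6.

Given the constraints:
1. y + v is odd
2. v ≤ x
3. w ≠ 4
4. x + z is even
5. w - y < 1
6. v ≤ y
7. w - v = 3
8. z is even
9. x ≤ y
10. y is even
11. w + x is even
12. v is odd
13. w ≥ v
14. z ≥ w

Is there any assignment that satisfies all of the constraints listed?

Satisfiable

The assignment x = 4, y = 6, z = 6, w = 6, v = 3 works:
  constraint 5 holds since w - y = 0.
  constraint 7 holds since w - v = 3.
The rest check out directly.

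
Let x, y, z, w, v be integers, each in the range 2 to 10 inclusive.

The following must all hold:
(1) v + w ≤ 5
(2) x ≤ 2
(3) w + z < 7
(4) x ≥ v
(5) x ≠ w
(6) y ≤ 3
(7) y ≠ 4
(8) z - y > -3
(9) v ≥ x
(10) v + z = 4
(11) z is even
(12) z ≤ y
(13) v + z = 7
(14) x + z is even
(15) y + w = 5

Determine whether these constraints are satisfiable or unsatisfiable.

Unsatisfiable

From constraints 2 and 4: v ≤ x ≤ 2. From constraints 6 and 12: z ≤ y ≤ 3. Hence v + z ≤ 5. But constraint 13 requires v + z = 7, and 7 > 5. Contradiction.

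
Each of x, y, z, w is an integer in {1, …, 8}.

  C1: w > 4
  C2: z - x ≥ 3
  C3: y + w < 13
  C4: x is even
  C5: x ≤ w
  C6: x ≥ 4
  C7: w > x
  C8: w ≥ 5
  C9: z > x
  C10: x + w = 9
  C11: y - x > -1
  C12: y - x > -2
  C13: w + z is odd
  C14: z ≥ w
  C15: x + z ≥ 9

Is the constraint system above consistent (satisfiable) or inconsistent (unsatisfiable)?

Try x = 4, y = 5, z = 8, w = 5.
Check constraint 2: z - x = 4; constraint 3: y + w = 10. The remaining constraints are straightforward to verify.

Satisfiable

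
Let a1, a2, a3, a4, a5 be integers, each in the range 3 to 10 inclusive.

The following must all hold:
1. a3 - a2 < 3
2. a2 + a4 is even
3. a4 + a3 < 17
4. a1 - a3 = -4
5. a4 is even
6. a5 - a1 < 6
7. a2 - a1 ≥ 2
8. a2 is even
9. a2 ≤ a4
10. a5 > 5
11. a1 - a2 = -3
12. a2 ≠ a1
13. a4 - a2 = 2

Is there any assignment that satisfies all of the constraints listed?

Satisfiable

The assignment a1 = 3, a2 = 6, a3 = 7, a4 = 8, a5 = 6 works:
  constraint 1 holds since a3 - a2 = 1.
  constraint 3 holds since a4 + a3 = 15.
The rest check out directly.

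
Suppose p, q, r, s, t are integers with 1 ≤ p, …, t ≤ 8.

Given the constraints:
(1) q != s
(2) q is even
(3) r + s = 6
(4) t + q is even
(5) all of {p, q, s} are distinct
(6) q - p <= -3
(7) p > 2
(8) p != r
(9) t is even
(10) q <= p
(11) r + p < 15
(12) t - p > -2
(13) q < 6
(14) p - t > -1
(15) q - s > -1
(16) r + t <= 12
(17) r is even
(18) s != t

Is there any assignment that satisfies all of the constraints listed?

The assignment p = 8, q = 4, r = 4, s = 2, t = 8 works:
  constraint 3 holds since r + s = 6.
  constraint 6 holds since q - p = -4.
  constraint 11 holds since r + p = 12.
The rest check out directly.

Satisfiable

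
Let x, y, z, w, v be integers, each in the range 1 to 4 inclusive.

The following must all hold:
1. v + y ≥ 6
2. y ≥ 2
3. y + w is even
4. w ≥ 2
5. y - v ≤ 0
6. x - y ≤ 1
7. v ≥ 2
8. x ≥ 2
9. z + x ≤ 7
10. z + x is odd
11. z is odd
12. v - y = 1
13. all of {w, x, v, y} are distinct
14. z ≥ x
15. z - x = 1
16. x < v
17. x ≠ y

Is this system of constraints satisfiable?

Constraints 2, 4, 7, and 8 confine each of w, x, v, y to the 3 values {2, …, 4} (the domain already gives each ≤ 4).
Constraint 13 requires all 4 of them to be distinct, but only 3 values are available — impossible by the pigeonhole principle.

Unsatisfiable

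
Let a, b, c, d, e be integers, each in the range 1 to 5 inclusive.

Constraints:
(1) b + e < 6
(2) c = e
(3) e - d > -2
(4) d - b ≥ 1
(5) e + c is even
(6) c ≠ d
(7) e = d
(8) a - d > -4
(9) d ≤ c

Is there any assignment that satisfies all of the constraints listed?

From constraints 2 and 7, c = e = d, so c = d. But constraint 6 says c ≠ d. Contradiction.

Unsatisfiable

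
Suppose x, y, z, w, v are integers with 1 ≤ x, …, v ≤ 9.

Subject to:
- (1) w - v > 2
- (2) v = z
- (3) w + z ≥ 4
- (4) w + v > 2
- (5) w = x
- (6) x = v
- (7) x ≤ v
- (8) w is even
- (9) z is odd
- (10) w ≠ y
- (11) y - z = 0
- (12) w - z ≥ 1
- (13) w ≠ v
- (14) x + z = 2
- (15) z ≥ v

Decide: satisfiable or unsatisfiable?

From constraints 5 and 6, w = x = v, so w = v. But constraint 13 says w ≠ v. Contradiction.

Unsatisfiable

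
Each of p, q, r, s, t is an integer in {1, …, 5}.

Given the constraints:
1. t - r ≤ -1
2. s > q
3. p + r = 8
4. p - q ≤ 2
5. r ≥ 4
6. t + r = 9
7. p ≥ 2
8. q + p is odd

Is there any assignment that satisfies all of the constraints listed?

Setting (p, q, r, s, t) = (3, 4, 5, 5, 4) satisfies everything: constraint 1: t - r = -1; constraint 3: p + r = 8, and the others follow.

Satisfiable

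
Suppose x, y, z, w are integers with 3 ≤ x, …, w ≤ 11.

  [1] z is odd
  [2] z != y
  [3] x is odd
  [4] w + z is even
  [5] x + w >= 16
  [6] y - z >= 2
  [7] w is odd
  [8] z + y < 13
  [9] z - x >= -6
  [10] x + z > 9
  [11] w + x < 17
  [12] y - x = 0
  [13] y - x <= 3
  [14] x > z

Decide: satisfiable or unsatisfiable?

Satisfiable

Setting (x, y, z, w) = (7, 7, 3, 9) satisfies everything: constraint 5: x + w = 16; constraint 6: y - z = 4; constraint 8: z + y = 10, and the others follow.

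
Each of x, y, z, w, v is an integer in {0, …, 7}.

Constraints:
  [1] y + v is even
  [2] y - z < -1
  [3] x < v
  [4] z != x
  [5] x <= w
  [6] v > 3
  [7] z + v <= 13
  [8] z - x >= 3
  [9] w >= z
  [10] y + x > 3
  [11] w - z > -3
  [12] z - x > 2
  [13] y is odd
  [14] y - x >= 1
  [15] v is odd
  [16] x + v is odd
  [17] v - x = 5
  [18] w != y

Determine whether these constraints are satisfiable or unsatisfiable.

Satisfiable

One satisfying assignment is x = 2, y = 3, z = 6, w = 6, v = 7.
For the less obvious constraints — constraint 2: y - z = -3; constraint 7: z + v = 13; constraint 8: z - x = 4 — and the others hold by inspection.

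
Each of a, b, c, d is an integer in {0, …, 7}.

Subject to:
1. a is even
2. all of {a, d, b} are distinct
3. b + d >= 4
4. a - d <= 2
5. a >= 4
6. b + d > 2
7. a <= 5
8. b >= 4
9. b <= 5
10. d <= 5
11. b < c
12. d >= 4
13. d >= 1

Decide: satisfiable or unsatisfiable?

Constraints 5, 7, 8, 9, 10, and 12 confine each of a, d, b to the 2 values {4, 5}.
Constraint 2 requires all 3 of them to be distinct, but only 2 values are available — impossible by the pigeonhole principle.

Unsatisfiable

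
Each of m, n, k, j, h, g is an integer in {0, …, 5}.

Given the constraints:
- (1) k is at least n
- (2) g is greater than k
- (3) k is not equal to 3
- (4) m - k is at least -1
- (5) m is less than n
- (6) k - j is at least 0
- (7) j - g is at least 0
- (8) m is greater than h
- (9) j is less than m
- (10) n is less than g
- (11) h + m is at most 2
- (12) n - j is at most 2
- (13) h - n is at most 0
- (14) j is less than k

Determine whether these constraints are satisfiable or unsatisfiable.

Constraints 1, 2, 5, 7, and 9 give g ≤ j, j < m, m < n, n ≤ k, k < g. Chaining: g ≤ j < m < n ≤ k < g, which forces g < g — impossible.

Unsatisfiable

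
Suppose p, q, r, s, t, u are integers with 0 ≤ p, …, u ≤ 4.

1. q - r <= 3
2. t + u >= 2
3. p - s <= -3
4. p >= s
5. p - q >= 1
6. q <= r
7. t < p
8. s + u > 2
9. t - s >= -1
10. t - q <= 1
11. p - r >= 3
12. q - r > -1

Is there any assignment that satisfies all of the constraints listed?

Unsatisfiable

Constraints 1, 3, 9, 10, and 11 give p − r ≥ 3, r − q ≥ -3, q − t ≥ -1, t − s ≥ -1, s − p ≥ 3.
Adding all 5 inequalities: the left sides telescope to 0, and the right sides sum to 3 + (-3) + (-1) + (-1) + 3 = 1. So 0 ≥ 1, which is false.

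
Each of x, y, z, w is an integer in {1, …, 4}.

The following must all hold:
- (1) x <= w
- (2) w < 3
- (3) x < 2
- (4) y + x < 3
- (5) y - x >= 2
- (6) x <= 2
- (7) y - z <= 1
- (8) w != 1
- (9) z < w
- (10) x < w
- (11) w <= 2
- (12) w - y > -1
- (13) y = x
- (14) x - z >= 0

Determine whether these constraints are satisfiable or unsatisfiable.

Constraints 5, 7, and 14 give z − y ≥ -1, y − x ≥ 2, x − z ≥ 0.
Adding all 3 inequalities: the left sides telescope to 0, and the right sides sum to (-1) + 2 + 0 = 1. So 0 ≥ 1, which is false.

Unsatisfiable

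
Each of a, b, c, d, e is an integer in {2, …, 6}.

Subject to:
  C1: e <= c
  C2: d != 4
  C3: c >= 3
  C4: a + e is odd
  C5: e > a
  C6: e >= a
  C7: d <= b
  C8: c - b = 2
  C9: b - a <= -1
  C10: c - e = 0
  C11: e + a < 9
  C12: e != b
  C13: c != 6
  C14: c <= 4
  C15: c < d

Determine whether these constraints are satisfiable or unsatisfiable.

Unsatisfiable

Constraints 1, 5, 7, 9, and 15 give c < d, d ≤ b, b < a, a < e, e ≤ c. Chaining: c < d ≤ b < a < e ≤ c, which forces c < c — impossible.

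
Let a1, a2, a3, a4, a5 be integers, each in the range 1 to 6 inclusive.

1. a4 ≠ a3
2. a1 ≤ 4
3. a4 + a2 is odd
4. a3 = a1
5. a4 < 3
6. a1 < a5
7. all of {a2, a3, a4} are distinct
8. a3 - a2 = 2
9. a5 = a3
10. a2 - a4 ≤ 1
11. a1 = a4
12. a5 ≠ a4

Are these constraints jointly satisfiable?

Unsatisfiable

From constraints 4, 9, and 11, a5 = a3 = a1 = a4, so a5 = a4. But constraint 12 says a5 ≠ a4. Contradiction.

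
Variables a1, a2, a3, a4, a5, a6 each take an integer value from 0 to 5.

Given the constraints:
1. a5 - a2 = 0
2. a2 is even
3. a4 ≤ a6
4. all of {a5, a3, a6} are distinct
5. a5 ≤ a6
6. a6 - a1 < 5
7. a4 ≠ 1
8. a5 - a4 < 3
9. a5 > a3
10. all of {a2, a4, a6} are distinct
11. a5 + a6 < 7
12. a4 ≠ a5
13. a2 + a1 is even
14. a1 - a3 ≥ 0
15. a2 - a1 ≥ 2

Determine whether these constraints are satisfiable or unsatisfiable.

Take a1 = 0, a2 = 2, a3 = 0, a4 = 0, a5 = 2, a6 = 4. Then constraint 1: a5 - a2 = 0; constraint 6: a6 - a1 = 4; constraint 8: a5 - a4 = 2, and every other listed constraint is also met.

Satisfiable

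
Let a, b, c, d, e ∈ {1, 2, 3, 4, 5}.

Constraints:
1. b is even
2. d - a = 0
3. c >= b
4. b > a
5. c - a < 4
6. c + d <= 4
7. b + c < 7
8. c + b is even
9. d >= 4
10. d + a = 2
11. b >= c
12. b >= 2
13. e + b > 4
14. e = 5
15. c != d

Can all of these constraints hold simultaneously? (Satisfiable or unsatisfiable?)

Unsatisfiable

From constraints 3 and 12: c ≥ b ≥ 2. From constraint 9: d ≥ 4. Hence c + d ≥ 6. But constraint 6 requires c + d ≤ 4, and 4 < 6. Contradiction.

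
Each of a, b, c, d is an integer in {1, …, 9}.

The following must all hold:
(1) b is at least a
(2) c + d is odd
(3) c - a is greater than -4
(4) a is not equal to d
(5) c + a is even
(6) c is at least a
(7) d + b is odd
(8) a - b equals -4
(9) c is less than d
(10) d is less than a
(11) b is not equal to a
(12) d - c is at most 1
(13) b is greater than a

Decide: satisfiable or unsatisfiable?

Unsatisfiable

Constraints 6, 9, and 10 give d < a, a ≤ c, c < d. Chaining: d < a ≤ c < d, which forces d < d — impossible.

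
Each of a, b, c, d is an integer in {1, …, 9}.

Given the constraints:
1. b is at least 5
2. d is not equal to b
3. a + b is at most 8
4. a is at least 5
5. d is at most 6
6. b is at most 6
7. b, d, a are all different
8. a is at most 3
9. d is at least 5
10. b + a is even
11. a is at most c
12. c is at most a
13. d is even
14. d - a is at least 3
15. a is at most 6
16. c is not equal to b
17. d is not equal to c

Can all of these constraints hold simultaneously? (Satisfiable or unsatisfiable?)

Constraints 1, 4, 5, 6, 9, and 15 confine each of b, d, a to the 2 values {5, 6}.
Constraint 7 requires all 3 of them to be distinct, but only 2 values are available — impossible by the pigeonhole principle.

Unsatisfiable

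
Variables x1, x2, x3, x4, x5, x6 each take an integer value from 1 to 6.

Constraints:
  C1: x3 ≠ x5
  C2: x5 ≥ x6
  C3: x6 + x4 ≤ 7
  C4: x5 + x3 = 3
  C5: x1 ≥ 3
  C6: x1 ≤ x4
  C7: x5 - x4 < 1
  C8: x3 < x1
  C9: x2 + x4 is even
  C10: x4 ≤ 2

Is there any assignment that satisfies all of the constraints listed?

From constraints 5 and 6: x4 ≥ x1 and x1 ≥ 3, so x4 ≥ 3. From constraint 10: x4 ≤ 2. But 2 < 3, so no value of x4 works.

Unsatisfiable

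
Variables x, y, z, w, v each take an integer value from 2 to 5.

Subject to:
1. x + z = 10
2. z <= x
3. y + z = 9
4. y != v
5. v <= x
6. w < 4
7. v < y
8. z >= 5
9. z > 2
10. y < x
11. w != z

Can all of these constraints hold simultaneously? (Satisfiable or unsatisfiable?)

Try x = 5, y = 4, z = 5, w = 2, v = 3.
Check constraint 1: x + z = 10; constraint 2: z = 5, x = 5; constraint 3: y + z = 9. The remaining constraints are straightforward to verify.

Satisfiable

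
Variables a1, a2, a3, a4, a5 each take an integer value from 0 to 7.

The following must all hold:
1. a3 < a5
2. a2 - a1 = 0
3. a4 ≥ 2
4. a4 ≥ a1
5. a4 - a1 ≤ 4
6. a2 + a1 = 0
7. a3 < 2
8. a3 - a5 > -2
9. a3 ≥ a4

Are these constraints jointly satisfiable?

Unsatisfiable

From constraints 3 and 9: a3 ≥ a4 and a4 ≥ 2, so a3 ≥ 2. From constraint 7: a3 ≤ 1. But 1 < 2, so no value of a3 works.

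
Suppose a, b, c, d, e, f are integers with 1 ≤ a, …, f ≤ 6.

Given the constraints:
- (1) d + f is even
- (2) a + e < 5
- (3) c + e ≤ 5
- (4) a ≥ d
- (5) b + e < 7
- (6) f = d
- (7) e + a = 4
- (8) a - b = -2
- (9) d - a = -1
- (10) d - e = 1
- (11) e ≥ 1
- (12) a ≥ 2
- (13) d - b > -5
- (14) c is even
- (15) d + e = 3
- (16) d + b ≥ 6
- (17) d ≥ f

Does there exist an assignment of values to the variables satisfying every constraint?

Take a = 3, b = 5, c = 4, d = 2, e = 1, f = 2. Then constraint 2: a + e = 4; constraint 3: c + e = 5; constraint 5: b + e = 6, and every other listed constraint is also met.

Satisfiable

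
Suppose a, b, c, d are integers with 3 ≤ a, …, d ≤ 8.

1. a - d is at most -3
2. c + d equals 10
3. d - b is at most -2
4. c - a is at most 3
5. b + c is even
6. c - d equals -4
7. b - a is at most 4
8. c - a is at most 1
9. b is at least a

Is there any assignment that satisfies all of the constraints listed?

Constraints 1, 3, and 7 give d − a ≥ 3, a − b ≥ -4, b − d ≥ 2.
Adding all 3 inequalities: the left sides telescope to 0, and the right sides sum to 3 + (-4) + 2 = 1. So 0 ≥ 1, which is false.

Unsatisfiable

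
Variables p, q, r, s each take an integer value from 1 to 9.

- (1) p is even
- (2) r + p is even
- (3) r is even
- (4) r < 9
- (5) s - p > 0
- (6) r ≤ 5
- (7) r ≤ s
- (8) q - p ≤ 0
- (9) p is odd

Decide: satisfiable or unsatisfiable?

Unsatisfiable

Constraint 3 makes r even and constraint 9 makes p odd, so r + p must be odd. Constraint 2 says r + p is even — contradiction.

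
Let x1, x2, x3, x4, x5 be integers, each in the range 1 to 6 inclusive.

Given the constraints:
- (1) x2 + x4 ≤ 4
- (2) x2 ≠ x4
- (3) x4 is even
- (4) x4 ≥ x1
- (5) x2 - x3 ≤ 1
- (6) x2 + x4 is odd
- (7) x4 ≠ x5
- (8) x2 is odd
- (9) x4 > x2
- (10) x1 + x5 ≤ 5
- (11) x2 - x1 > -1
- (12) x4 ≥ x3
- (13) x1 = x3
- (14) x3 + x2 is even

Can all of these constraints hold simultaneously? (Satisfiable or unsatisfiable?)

Take x1 = 1, x2 = 1, x3 = 1, x4 = 2, x5 = 1. Then constraint 1: x2 + x4 = 3; constraint 5: x2 - x3 = 0, and every other listed constraint is also met.

Satisfiable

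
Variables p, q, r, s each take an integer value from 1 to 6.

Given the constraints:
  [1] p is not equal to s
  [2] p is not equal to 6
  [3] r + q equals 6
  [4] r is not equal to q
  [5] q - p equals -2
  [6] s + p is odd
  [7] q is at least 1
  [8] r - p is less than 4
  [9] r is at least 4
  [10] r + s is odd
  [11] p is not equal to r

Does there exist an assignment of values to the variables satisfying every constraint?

Try p = 3, q = 1, r = 5, s = 2.
Check constraint 3: r + q = 6; constraint 5: q - p = -2; constraint 8: r - p = 2. The remaining constraints are straightforward to verify.

Satisfiable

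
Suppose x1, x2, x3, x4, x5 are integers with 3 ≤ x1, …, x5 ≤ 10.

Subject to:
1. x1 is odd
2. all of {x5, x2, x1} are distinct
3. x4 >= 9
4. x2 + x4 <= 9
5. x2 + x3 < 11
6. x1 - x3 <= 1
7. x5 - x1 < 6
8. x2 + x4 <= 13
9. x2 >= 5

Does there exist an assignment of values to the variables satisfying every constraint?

From constraint 9: x2 ≥ 5. From constraint 3: x4 ≥ 9. Hence x2 + x4 ≥ 14. But constraint 8 requires x2 + x4 ≤ 13, and 13 < 14. Contradiction.

Unsatisfiable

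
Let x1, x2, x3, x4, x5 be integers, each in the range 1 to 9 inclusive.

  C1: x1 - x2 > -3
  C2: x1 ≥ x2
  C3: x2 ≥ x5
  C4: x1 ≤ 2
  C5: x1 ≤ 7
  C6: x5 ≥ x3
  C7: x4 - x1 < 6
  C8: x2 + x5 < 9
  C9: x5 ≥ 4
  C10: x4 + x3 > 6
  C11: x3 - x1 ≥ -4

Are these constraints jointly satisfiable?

Unsatisfiable

From constraints 3 and 9: x2 ≥ x5 and x5 ≥ 4, so x2 ≥ 4. From constraints 2 and 4: x2 ≤ x1 and x1 ≤ 2, so x2 ≤ 2. But 2 < 4, so no value of x2 works.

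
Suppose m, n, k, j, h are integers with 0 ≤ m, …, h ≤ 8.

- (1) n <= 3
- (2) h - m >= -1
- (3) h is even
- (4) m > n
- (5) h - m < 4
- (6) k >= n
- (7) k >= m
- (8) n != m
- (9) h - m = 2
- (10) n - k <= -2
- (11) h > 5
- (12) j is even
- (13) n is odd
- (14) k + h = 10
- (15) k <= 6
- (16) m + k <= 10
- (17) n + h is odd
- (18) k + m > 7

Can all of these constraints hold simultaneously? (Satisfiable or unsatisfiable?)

Satisfiable

Setting (m, n, k, j, h) = (4, 1, 4, 4, 6) satisfies everything: constraint 2: h - m = 2; constraint 5: h - m = 2; constraint 9: h - m = 2, and the others follow.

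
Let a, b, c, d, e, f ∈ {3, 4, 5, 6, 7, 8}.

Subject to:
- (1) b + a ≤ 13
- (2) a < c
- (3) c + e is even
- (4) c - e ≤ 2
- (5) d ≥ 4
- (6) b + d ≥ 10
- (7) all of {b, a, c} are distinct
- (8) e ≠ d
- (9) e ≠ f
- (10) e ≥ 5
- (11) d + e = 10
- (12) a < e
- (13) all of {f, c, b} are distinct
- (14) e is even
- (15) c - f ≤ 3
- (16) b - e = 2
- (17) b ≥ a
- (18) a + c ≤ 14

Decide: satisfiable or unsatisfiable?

Setting (a, b, c, d, e, f) = (5, 8, 6, 4, 6, 5) satisfies everything: constraint 1: b + a = 13; constraint 4: c - e = 0; constraint 6: b + d = 12, and the others follow.

Satisfiable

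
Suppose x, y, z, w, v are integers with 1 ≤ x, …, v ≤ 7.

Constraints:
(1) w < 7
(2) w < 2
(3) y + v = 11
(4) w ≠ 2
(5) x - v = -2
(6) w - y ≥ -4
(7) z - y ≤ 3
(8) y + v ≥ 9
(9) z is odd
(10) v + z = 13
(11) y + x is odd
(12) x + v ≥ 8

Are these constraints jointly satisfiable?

Setting (x, y, z, w, v) = (4, 5, 7, 1, 6) satisfies everything: constraint 3: y + v = 11; constraint 5: x - v = -2; constraint 6: w - y = -4, and the others follow.

Satisfiable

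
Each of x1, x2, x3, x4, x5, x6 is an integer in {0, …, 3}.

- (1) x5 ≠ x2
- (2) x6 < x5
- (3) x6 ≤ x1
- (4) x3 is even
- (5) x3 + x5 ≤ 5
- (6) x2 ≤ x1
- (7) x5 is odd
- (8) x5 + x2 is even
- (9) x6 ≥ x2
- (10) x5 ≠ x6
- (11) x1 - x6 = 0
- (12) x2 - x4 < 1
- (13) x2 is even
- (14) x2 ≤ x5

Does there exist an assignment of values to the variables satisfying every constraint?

Constraint 7 makes x5 odd and constraint 13 makes x2 even, so x5 + x2 must be odd. Constraint 8 says x5 + x2 is even — contradiction.

Unsatisfiable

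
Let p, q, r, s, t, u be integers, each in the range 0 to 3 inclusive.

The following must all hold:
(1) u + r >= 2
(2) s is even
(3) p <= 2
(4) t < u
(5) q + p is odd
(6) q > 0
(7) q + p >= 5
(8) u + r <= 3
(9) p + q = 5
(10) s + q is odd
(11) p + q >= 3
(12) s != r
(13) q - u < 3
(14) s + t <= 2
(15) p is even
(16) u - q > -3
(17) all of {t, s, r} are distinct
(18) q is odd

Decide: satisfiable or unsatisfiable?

Satisfiable

Take p = 2, q = 3, r = 1, s = 2, t = 0, u = 2. Then constraint 1: u + r = 3; constraint 7: q + p = 5, and every other listed constraint is also met.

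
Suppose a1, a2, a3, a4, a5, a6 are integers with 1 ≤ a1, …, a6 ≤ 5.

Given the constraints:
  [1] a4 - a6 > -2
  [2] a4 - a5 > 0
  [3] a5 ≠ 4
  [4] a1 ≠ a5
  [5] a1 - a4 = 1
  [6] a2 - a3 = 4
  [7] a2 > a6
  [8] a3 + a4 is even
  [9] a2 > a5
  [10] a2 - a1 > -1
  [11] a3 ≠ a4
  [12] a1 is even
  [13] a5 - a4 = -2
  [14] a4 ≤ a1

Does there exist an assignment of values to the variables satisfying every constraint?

Satisfiable

Setting (a1, a2, a3, a4, a5, a6) = (4, 5, 1, 3, 1, 4) satisfies everything: constraint 1: a4 - a6 = -1; constraint 2: a4 - a5 = 2; constraint 5: a1 - a4 = 1, and the others follow.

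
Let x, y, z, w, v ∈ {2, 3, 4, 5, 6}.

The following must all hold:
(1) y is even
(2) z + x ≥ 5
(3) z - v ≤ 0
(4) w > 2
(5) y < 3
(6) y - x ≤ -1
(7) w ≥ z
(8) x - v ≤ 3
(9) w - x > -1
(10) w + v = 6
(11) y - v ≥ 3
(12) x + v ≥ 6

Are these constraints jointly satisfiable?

Unsatisfiable

Constraints 6, 8, and 11 give v − x ≥ -3, x − y ≥ 1, y − v ≥ 3.
Adding all 3 inequalities: the left sides telescope to 0, and the right sides sum to (-3) + 1 + 3 = 1. So 0 ≥ 1, which is false.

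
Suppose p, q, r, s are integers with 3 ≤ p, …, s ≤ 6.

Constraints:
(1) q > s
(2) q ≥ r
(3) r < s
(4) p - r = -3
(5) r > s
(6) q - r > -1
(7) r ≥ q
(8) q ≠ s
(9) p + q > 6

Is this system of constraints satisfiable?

Constraints 1, 3, and 7 give q ≤ r, r < s, s < q. Chaining: q ≤ r < s < q, which forces q < q — impossible.

Unsatisfiable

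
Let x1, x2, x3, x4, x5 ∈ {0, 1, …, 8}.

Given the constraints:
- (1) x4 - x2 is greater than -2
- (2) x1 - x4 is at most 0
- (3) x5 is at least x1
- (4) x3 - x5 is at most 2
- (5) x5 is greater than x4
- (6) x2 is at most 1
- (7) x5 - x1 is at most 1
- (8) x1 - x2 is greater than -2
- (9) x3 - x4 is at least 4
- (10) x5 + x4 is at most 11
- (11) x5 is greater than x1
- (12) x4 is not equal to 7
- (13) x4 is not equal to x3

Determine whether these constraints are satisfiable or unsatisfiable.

Unsatisfiable

Constraints 2, 4, 7, and 9 give x5 − x3 ≥ -2, x3 − x4 ≥ 4, x4 − x1 ≥ 0, x1 − x5 ≥ -1.
Adding all 4 inequalities: the left sides telescope to 0, and the right sides sum to (-2) + 4 + 0 + (-1) = 1. So 0 ≥ 1, which is false.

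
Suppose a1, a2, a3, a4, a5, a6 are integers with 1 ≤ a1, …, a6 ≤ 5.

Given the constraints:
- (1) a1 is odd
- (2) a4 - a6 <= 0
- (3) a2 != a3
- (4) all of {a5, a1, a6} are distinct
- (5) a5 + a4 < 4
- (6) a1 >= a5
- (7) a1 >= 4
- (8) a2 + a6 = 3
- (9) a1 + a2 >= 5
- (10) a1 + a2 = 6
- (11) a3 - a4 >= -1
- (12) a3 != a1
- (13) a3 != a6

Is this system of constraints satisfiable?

Try a1 = 5, a2 = 1, a3 = 3, a4 = 2, a5 = 1, a6 = 2.
Check constraint 2: a4 - a6 = 0; constraint 5: a5 + a4 = 3; constraint 8: a2 + a6 = 3. The remaining constraints are straightforward to verify.

Satisfiable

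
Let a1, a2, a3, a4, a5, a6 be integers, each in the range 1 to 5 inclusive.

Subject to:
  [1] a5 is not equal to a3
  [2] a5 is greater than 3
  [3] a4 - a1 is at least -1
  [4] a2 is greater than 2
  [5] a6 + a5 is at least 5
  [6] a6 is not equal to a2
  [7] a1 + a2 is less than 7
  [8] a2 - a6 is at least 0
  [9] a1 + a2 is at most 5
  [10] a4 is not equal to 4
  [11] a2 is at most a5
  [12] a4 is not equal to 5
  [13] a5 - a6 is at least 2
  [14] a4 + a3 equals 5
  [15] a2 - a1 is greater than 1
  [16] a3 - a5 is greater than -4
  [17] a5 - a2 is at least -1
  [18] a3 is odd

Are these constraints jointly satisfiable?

Take a1 = 1, a2 = 4, a3 = 3, a4 = 2, a5 = 5, a6 = 2. Then constraint 3: a4 - a1 = 1; constraint 5: a6 + a5 = 7, and every other listed constraint is also met.

Satisfiable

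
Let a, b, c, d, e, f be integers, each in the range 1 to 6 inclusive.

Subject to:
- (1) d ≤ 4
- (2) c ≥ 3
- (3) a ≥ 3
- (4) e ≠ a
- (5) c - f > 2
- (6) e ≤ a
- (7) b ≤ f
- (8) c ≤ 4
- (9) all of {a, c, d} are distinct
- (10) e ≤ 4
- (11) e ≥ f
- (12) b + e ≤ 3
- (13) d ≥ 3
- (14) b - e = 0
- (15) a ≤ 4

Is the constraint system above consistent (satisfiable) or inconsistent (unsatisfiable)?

Unsatisfiable

Constraints 1, 2, 3, 8, 13, and 15 confine each of a, c, d to the 2 values {3, 4}.
Constraint 9 requires all 3 of them to be distinct, but only 2 values are available — impossible by the pigeonhole principle.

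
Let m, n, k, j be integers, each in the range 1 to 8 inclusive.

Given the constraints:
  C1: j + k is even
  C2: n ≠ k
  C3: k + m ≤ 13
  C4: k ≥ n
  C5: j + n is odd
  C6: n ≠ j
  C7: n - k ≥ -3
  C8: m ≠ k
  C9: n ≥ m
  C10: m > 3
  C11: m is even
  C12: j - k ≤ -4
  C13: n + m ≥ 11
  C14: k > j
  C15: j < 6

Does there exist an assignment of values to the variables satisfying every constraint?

One satisfying assignment is m = 6, n = 6, k = 7, j = 1.
For the less obvious constraints — constraint 3: k + m = 13; constraint 7: n - k = -1; constraint 12: j - k = -6 — and the others hold by inspection.

Satisfiable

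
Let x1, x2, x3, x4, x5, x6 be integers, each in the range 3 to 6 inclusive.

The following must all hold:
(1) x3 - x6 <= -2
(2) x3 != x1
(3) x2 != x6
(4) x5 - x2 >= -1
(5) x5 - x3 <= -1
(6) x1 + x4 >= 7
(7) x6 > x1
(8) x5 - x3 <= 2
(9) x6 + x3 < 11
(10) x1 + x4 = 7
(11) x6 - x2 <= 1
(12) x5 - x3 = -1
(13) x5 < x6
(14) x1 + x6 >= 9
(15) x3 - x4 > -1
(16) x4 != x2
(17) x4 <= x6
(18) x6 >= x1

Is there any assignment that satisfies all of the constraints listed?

Constraints 1, 4, 5, and 11 give x5 − x2 ≥ -1, x2 − x6 ≥ -1, x6 − x3 ≥ 2, x3 − x5 ≥ 1.
Adding all 4 inequalities: the left sides telescope to 0, and the right sides sum to (-1) + (-1) + 2 + 1 = 1. So 0 ≥ 1, which is false.

Unsatisfiable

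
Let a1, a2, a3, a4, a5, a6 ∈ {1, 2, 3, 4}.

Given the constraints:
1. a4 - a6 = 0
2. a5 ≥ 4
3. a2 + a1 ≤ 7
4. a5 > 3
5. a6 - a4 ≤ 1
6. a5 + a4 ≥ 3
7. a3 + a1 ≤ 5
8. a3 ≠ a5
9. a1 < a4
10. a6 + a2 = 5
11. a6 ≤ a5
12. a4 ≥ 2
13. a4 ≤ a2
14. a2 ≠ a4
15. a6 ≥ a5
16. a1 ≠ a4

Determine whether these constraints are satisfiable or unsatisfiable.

Unsatisfiable

From constraints 2 and 15: a6 ≥ a5 ≥ 4. From constraints 12 and 13: a2 ≥ a4 ≥ 2. Hence a6 + a2 ≥ 6. But constraint 10 requires a6 + a2 = 5, and 5 < 6. Contradiction.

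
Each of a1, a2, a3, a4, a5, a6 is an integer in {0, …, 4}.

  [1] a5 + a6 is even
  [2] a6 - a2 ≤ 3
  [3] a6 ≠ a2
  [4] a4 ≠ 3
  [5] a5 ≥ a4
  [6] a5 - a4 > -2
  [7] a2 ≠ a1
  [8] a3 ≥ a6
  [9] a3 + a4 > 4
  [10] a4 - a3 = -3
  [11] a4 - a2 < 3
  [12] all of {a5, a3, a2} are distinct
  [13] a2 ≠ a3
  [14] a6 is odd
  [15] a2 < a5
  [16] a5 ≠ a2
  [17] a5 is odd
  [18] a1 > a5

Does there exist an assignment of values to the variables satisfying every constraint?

Satisfiable

Take a1 = 2, a2 = 0, a3 = 4, a4 = 1, a5 = 1, a6 = 3. Then constraint 2: a6 - a2 = 3; constraint 6: a5 - a4 = 0, and every other listed constraint is also met.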